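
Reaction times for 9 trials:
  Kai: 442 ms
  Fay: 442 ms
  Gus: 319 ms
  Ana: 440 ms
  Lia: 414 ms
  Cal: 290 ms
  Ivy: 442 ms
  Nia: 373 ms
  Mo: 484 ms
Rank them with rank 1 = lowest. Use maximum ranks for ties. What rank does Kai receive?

8

Sorted (ascending): 290, 319, 373, 414, 440, 442, 442, 442, 484
The 3 values of 442 occupy positions 6–8 → each gets rank 8.
Kai has value 442 ms → rank 8.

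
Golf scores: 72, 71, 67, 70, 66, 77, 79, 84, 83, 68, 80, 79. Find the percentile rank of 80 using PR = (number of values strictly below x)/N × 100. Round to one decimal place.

75.0

N = 12.
Strictly below 80: 9. Equal to 80: 1.
PR = 9/12 × 100 = 75.0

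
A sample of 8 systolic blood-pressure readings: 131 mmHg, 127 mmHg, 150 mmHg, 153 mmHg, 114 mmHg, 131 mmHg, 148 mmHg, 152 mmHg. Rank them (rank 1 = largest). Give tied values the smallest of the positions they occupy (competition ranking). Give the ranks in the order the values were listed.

5, 7, 3, 1, 8, 5, 4, 2

Sorted (descending): 153, 152, 150, 148, 131, 131, 127, 114
The 2 values of 131 occupy positions 5–6 → each gets rank 5.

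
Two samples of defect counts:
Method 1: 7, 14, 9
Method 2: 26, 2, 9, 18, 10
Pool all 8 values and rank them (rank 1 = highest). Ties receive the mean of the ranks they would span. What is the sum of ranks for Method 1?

15.5

Sorted (descending): 26, 18, 14, 10, 9, 9, 7, 2
The 2 values of 9 occupy positions 5–6 → average rank (5+6)/2 = 5.5.
Method 1 values → pooled ranks: 7→7, 14→3, 9→5.5
Rank sum = 7 + 3 + 5.5 = 15.5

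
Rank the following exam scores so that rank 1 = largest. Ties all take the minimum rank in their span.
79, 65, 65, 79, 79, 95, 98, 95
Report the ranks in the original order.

4, 7, 7, 4, 4, 2, 1, 2

Sorted (descending): 98, 95, 95, 79, 79, 79, 65, 65
The 2 values of 95 occupy positions 2–3 → each gets rank 2.
The 3 values of 79 occupy positions 4–6 → each gets rank 4.
The 2 values of 65 occupy positions 7–8 → each gets rank 7.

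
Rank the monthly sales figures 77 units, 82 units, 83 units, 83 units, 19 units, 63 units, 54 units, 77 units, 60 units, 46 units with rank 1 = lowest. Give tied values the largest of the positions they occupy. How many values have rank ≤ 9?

8

Sorted (ascending): 19, 46, 54, 60, 63, 77, 77, 82, 83, 83
The 2 values of 77 occupy positions 6–7 → each gets rank 7.
The 2 values of 83 occupy positions 9–10 → each gets rank 10.
Ranks ≤ 9: {1, 2, 3, 4, 5, 7, 7, 8} → 8 values.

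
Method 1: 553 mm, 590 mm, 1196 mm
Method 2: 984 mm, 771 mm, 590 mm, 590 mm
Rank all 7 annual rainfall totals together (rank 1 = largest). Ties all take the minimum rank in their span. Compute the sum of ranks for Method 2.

Sorted (descending): 1196, 984, 771, 590, 590, 590, 553
The 3 values of 590 occupy positions 4–6 → each gets rank 4.
Method 2 values → pooled ranks: 984→2, 771→3, 590→4, 590→4
Rank sum = 2 + 3 + 4 + 4 = 13

13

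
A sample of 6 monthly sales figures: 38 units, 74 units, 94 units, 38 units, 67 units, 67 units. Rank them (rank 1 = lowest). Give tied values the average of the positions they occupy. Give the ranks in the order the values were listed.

Sorted (ascending): 38, 38, 67, 67, 74, 94
The 2 values of 38 occupy positions 1–2 → average rank (1+2)/2 = 1.5.
The 2 values of 67 occupy positions 3–4 → average rank (3+4)/2 = 3.5.

1.5, 5, 6, 1.5, 3.5, 3.5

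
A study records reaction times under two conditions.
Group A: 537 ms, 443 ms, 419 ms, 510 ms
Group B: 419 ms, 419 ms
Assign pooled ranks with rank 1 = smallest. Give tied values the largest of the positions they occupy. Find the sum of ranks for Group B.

6

Sorted (ascending): 419, 419, 419, 443, 510, 537
The 3 values of 419 occupy positions 1–3 → each gets rank 3.
Group B values → pooled ranks: 419→3, 419→3
Rank sum = 3 + 3 = 6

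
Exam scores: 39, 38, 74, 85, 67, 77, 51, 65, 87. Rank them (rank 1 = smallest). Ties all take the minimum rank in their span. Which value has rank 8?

85

Sorted (ascending): 38, 39, 51, 65, 67, 74, 77, 85, 87
No ties — each value takes its position as its rank.
Rank 8 → value 85.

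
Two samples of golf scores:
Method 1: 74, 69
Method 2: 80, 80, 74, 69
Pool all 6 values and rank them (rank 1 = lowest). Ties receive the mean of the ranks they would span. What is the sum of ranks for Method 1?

Sorted (ascending): 69, 69, 74, 74, 80, 80
The 2 values of 69 occupy positions 1–2 → average rank (1+2)/2 = 1.5.
The 2 values of 74 occupy positions 3–4 → average rank (3+4)/2 = 3.5.
The 2 values of 80 occupy positions 5–6 → average rank (5+6)/2 = 5.5.
Method 1 values → pooled ranks: 74→3.5, 69→1.5
Rank sum = 3.5 + 1.5 = 5

5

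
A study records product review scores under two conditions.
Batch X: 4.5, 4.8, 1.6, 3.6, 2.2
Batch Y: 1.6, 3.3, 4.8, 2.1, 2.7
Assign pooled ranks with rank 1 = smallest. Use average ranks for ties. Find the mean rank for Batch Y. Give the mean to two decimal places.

5.00

Sorted (ascending): 1.6, 1.6, 2.1, 2.2, 2.7, 3.3, 3.6, 4.5, 4.8, 4.8
The 2 values of 1.6 occupy positions 1–2 → average rank (1+2)/2 = 1.5.
The 2 values of 4.8 occupy positions 9–10 → average rank (9+10)/2 = 9.5.
Batch Y values → pooled ranks: 1.6→1.5, 3.3→6, 4.8→9.5, 2.1→3, 2.7→5
Mean rank = (1.5 + 6 + 9.5 + 3 + 5) / 5 = 5.00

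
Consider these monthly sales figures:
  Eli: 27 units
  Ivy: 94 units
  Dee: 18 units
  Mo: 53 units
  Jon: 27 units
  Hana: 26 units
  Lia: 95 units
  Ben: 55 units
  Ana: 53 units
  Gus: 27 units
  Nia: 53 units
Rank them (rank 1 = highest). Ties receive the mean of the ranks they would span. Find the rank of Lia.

Sorted (descending): 95, 94, 55, 53, 53, 53, 27, 27, 27, 26, 18
The 3 values of 53 occupy positions 4–6 → average rank 5.
The 3 values of 27 occupy positions 7–9 → average rank 8.
Lia has value 95 units → rank 1.

1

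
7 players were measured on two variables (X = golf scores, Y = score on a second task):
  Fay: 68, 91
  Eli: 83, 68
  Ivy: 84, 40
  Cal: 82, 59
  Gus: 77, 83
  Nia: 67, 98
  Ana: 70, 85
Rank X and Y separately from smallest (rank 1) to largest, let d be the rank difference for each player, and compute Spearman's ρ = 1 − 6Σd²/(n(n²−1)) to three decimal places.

-0.964

Ranks of variable 1: 2, 6, 7, 5, 4, 1, 3
Ranks of variable 2: 6, 3, 1, 2, 4, 7, 5
d = r₁ − r₂: -4, 3, 6, 3, 0, -6, -2
d²: 16, 9, 36, 9, 0, 36, 4; Σd² = 110
ρ = 1 − 6·110/(7·48) = 1 − 660/336 = -0.964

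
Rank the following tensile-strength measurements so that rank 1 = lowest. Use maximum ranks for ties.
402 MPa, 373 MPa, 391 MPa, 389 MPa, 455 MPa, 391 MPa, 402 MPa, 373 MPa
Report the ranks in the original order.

7, 2, 5, 3, 8, 5, 7, 2

Sorted (ascending): 373, 373, 389, 391, 391, 402, 402, 455
The 2 values of 373 occupy positions 1–2 → each gets rank 2.
The 2 values of 391 occupy positions 4–5 → each gets rank 5.
The 2 values of 402 occupy positions 6–7 → each gets rank 7.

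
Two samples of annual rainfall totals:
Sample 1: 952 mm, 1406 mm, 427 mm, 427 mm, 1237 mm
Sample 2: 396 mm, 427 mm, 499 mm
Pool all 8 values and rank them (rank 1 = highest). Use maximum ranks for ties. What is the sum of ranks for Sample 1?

20

Sorted (descending): 1406, 1237, 952, 499, 427, 427, 427, 396
The 3 values of 427 occupy positions 5–7 → each gets rank 7.
Sample 1 values → pooled ranks: 952→3, 1406→1, 427→7, 427→7, 1237→2
Rank sum = 3 + 1 + 7 + 7 + 2 = 20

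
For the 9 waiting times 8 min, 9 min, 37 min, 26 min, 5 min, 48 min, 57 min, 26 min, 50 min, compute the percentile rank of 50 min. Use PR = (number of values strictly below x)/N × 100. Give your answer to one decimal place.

77.8

N = 9.
Strictly below 50: 7. Equal to 50: 1.
PR = 7/9 × 100 = 77.8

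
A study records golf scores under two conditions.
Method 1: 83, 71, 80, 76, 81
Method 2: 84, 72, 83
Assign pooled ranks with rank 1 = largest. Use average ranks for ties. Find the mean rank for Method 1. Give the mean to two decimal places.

Sorted (descending): 84, 83, 83, 81, 80, 76, 72, 71
The 2 values of 83 occupy positions 2–3 → average rank (2+3)/2 = 2.5.
Method 1 values → pooled ranks: 83→2.5, 71→8, 80→5, 76→6, 81→4
Mean rank = (2.5 + 8 + 5 + 6 + 4) / 5 = 5.10

5.10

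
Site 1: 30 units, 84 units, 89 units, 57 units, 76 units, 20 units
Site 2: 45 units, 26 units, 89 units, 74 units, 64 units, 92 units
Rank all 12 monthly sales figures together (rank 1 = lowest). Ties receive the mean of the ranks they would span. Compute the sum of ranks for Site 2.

Sorted (ascending): 20, 26, 30, 45, 57, 64, 74, 76, 84, 89, 89, 92
The 2 values of 89 occupy positions 10–11 → average rank (10+11)/2 = 10.5.
Site 2 values → pooled ranks: 45→4, 26→2, 89→10.5, 74→7, 64→6, 92→12
Rank sum = 4 + 2 + 10.5 + 7 + 6 + 12 = 41.5

41.5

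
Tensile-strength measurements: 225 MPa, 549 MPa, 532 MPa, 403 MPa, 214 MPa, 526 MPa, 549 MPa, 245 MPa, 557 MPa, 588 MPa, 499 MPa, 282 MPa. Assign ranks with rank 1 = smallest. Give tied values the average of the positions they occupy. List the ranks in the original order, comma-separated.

Sorted (ascending): 214, 225, 245, 282, 403, 499, 526, 532, 549, 549, 557, 588
The 2 values of 549 occupy positions 9–10 → average rank (9+10)/2 = 9.5.

2, 9.5, 8, 5, 1, 7, 9.5, 3, 11, 12, 6, 4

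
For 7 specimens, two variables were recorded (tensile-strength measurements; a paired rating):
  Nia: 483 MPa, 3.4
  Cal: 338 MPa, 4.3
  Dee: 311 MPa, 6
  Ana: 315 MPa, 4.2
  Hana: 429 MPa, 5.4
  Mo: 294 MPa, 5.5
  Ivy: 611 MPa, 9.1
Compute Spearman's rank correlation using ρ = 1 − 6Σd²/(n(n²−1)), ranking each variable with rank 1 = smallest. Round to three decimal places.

-0.071

Ranks of variable 1: 6, 4, 2, 3, 5, 1, 7
Ranks of variable 2: 1, 3, 6, 2, 4, 5, 7
d = r₁ − r₂: 5, 1, -4, 1, 1, -4, 0
d²: 25, 1, 16, 1, 1, 16, 0; Σd² = 60
ρ = 1 − 6·60/(7·48) = 1 − 360/336 = -0.071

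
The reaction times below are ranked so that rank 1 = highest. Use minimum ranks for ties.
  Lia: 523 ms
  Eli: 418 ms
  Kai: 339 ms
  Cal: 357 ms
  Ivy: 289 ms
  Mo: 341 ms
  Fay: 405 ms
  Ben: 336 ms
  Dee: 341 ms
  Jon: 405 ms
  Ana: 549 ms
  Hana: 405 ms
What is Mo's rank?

8

Sorted (descending): 549, 523, 418, 405, 405, 405, 357, 341, 341, 339, 336, 289
The 3 values of 405 occupy positions 4–6 → each gets rank 4.
The 2 values of 341 occupy positions 8–9 → each gets rank 8.
Mo has value 341 ms → rank 8.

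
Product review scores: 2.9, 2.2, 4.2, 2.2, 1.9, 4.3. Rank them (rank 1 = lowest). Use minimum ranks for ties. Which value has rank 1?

Sorted (ascending): 1.9, 2.2, 2.2, 2.9, 4.2, 4.3
The 2 values of 2.2 occupy positions 2–3 → each gets rank 2.
Rank 1 → value 1.9.

1.9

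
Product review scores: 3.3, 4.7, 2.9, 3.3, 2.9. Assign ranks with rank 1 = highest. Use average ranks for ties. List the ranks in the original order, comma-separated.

2.5, 1, 4.5, 2.5, 4.5

Sorted (descending): 4.7, 3.3, 3.3, 2.9, 2.9
The 2 values of 3.3 occupy positions 2–3 → average rank (2+3)/2 = 2.5.
The 2 values of 2.9 occupy positions 4–5 → average rank (4+5)/2 = 4.5.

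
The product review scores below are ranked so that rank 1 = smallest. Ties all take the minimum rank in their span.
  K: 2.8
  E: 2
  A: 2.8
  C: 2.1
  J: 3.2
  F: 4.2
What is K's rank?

Sorted (ascending): 2, 2.1, 2.8, 2.8, 3.2, 4.2
The 2 values of 2.8 occupy positions 3–4 → each gets rank 3.
K has value 2.8 → rank 3.

3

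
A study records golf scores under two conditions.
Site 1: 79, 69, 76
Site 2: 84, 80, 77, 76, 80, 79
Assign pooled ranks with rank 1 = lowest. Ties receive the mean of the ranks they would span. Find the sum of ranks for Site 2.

36

Sorted (ascending): 69, 76, 76, 77, 79, 79, 80, 80, 84
The 2 values of 76 occupy positions 2–3 → average rank (2+3)/2 = 2.5.
The 2 values of 79 occupy positions 5–6 → average rank (5+6)/2 = 5.5.
The 2 values of 80 occupy positions 7–8 → average rank (7+8)/2 = 7.5.
Site 2 values → pooled ranks: 84→9, 80→7.5, 77→4, 76→2.5, 80→7.5, 79→5.5
Rank sum = 9 + 7.5 + 4 + 2.5 + 7.5 + 5.5 = 36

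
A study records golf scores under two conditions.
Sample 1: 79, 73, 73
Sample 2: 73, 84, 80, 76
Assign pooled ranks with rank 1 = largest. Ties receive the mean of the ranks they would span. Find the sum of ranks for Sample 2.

Sorted (descending): 84, 80, 79, 76, 73, 73, 73
The 3 values of 73 occupy positions 5–7 → average rank 6.
Sample 2 values → pooled ranks: 73→6, 84→1, 80→2, 76→4
Rank sum = 6 + 1 + 2 + 4 = 13

13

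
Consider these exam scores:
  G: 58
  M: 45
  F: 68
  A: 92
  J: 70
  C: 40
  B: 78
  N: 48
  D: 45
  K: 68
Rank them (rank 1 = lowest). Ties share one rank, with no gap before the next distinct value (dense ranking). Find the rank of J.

6

Sorted (ascending): 40, 45, 45, 48, 58, 68, 68, 70, 78, 92
The 2 values of 45 share dense rank 2.
The 2 values of 68 share dense rank 5.
Remaining distinct values take the next consecutive integers.
J has value 70 → rank 6.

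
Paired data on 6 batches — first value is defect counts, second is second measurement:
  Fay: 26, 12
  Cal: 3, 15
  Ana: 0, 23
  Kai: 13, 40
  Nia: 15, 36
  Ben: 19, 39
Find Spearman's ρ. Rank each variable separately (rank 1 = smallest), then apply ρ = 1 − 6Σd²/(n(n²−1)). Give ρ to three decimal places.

-0.086

Ranks of variable 1: 6, 2, 1, 3, 4, 5
Ranks of variable 2: 1, 2, 3, 6, 4, 5
d = r₁ − r₂: 5, 0, -2, -3, 0, 0
d²: 25, 0, 4, 9, 0, 0; Σd² = 38
ρ = 1 − 6·38/(6·35) = 1 − 228/210 = -0.086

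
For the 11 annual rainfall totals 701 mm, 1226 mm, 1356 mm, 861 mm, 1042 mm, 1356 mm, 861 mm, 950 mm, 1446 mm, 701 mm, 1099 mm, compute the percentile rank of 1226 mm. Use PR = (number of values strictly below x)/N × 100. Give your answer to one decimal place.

N = 11.
Strictly below 1226: 7. Equal to 1226: 1.
PR = 7/11 × 100 = 63.6

63.6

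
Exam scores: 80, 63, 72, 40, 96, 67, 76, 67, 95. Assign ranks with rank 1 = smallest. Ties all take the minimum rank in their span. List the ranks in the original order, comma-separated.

Sorted (ascending): 40, 63, 67, 67, 72, 76, 80, 95, 96
The 2 values of 67 occupy positions 3–4 → each gets rank 3.

7, 2, 5, 1, 9, 3, 6, 3, 8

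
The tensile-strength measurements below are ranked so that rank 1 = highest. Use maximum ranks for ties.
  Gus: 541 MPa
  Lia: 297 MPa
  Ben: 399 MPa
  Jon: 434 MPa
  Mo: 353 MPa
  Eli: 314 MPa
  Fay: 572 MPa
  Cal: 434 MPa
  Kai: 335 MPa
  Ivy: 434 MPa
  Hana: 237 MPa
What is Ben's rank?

6

Sorted (descending): 572, 541, 434, 434, 434, 399, 353, 335, 314, 297, 237
The 3 values of 434 occupy positions 3–5 → each gets rank 5.
Ben has value 399 MPa → rank 6.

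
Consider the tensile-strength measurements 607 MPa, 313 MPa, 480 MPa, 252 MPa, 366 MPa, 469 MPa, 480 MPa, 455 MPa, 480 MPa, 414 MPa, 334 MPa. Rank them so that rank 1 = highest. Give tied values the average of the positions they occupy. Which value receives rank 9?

Sorted (descending): 607, 480, 480, 480, 469, 455, 414, 366, 334, 313, 252
The 3 values of 480 occupy positions 2–4 → average rank 3.
Rank 9 → value 334.

334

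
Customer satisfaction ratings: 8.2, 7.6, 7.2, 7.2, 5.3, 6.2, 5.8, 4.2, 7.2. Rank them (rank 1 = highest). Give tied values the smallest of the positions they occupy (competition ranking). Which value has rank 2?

Sorted (descending): 8.2, 7.6, 7.2, 7.2, 7.2, 6.2, 5.8, 5.3, 4.2
The 3 values of 7.2 occupy positions 3–5 → each gets rank 3.
Rank 2 → value 7.6.

7.6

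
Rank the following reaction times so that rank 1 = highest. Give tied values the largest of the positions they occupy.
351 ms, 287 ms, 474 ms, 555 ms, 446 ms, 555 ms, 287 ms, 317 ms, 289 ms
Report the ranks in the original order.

5, 9, 3, 2, 4, 2, 9, 6, 7

Sorted (descending): 555, 555, 474, 446, 351, 317, 289, 287, 287
The 2 values of 555 occupy positions 1–2 → each gets rank 2.
The 2 values of 287 occupy positions 8–9 → each gets rank 9.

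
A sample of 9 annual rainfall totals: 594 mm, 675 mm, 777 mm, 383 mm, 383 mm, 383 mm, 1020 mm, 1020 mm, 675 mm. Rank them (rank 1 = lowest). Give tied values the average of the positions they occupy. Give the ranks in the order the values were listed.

Sorted (ascending): 383, 383, 383, 594, 675, 675, 777, 1020, 1020
The 3 values of 383 occupy positions 1–3 → average rank 2.
The 2 values of 675 occupy positions 5–6 → average rank (5+6)/2 = 5.5.
The 2 values of 1020 occupy positions 8–9 → average rank (8+9)/2 = 8.5.

4, 5.5, 7, 2, 2, 2, 8.5, 8.5, 5.5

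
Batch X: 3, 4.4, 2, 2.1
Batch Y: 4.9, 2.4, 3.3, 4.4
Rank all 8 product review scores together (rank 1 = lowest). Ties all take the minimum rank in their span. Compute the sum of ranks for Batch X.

Sorted (ascending): 2, 2.1, 2.4, 3, 3.3, 4.4, 4.4, 4.9
The 2 values of 4.4 occupy positions 6–7 → each gets rank 6.
Batch X values → pooled ranks: 3→4, 4.4→6, 2→1, 2.1→2
Rank sum = 4 + 6 + 1 + 2 = 13

13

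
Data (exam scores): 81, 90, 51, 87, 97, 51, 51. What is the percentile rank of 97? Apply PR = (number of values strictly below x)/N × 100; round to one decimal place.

85.7

N = 7.
Strictly below 97: 6. Equal to 97: 1.
PR = 6/7 × 100 = 85.7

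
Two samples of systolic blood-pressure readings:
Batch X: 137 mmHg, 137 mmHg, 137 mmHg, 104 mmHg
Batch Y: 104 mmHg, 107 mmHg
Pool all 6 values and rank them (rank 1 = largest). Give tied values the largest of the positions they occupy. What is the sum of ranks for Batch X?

Sorted (descending): 137, 137, 137, 107, 104, 104
The 3 values of 137 occupy positions 1–3 → each gets rank 3.
The 2 values of 104 occupy positions 5–6 → each gets rank 6.
Batch X values → pooled ranks: 137→3, 137→3, 137→3, 104→6
Rank sum = 3 + 3 + 3 + 6 = 15

15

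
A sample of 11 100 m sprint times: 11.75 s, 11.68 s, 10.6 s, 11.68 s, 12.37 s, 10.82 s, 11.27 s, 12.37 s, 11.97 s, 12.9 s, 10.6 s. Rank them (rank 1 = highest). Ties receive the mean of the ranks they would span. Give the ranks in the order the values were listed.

5, 6.5, 10.5, 6.5, 2.5, 9, 8, 2.5, 4, 1, 10.5

Sorted (descending): 12.9, 12.37, 12.37, 11.97, 11.75, 11.68, 11.68, 11.27, 10.82, 10.6, 10.6
The 2 values of 12.37 occupy positions 2–3 → average rank (2+3)/2 = 2.5.
The 2 values of 11.68 occupy positions 6–7 → average rank (6+7)/2 = 6.5.
The 2 values of 10.6 occupy positions 10–11 → average rank (10+11)/2 = 10.5.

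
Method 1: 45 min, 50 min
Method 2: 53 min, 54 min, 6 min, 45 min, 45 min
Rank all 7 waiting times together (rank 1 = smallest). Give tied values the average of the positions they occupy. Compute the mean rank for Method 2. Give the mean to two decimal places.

4.00

Sorted (ascending): 6, 45, 45, 45, 50, 53, 54
The 3 values of 45 occupy positions 2–4 → average rank 3.
Method 2 values → pooled ranks: 53→6, 54→7, 6→1, 45→3, 45→3
Mean rank = (6 + 7 + 1 + 3 + 3) / 5 = 4.00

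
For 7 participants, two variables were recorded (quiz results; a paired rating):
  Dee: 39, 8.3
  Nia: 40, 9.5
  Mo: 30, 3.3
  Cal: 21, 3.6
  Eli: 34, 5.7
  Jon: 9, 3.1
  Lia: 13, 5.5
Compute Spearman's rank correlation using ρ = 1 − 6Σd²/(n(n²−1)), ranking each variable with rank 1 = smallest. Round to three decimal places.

Ranks of variable 1: 6, 7, 4, 3, 5, 1, 2
Ranks of variable 2: 6, 7, 2, 3, 5, 1, 4
d = r₁ − r₂: 0, 0, 2, 0, 0, 0, -2
d²: 0, 0, 4, 0, 0, 0, 4; Σd² = 8
ρ = 1 − 6·8/(7·48) = 1 − 48/336 = 0.857

0.857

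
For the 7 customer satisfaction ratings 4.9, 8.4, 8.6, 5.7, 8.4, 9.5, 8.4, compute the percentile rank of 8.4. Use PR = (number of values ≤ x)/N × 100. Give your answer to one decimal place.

71.4

N = 7.
Strictly below 8.4: 2. Equal to 8.4: 3.
PR = 5/7 × 100 = 71.4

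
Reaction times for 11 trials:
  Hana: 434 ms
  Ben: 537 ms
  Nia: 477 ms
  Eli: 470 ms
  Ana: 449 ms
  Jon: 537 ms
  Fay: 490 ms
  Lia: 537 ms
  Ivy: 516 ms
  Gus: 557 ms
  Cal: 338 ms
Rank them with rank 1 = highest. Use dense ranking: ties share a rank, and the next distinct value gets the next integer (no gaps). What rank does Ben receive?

2

Sorted (descending): 557, 537, 537, 537, 516, 490, 477, 470, 449, 434, 338
The 3 values of 537 share dense rank 2.
Remaining distinct values take the next consecutive integers.
Ben has value 537 ms → rank 2.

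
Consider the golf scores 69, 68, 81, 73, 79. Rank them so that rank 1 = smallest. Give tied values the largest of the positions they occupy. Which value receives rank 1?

68

Sorted (ascending): 68, 69, 73, 79, 81
No ties — each value takes its position as its rank.
Rank 1 → value 68.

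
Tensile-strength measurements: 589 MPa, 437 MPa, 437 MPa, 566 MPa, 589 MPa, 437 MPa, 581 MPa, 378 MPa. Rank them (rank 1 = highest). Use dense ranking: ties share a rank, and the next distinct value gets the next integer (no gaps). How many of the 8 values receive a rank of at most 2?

3

Sorted (descending): 589, 589, 581, 566, 437, 437, 437, 378
The 2 values of 589 share dense rank 1.
The 3 values of 437 share dense rank 4.
Remaining distinct values take the next consecutive integers.
Ranks ≤ 2: {1, 1, 2} → 3 values.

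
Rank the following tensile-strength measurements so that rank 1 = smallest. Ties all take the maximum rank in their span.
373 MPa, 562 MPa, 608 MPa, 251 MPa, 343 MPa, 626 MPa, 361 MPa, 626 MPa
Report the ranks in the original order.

Sorted (ascending): 251, 343, 361, 373, 562, 608, 626, 626
The 2 values of 626 occupy positions 7–8 → each gets rank 8.

4, 5, 6, 1, 2, 8, 3, 8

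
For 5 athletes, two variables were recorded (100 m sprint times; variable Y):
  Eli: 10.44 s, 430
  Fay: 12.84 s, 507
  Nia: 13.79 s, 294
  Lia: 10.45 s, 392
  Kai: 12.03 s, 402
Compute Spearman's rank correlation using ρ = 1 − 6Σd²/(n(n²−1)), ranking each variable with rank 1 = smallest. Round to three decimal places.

Ranks of variable 1: 1, 4, 5, 2, 3
Ranks of variable 2: 4, 5, 1, 2, 3
d = r₁ − r₂: -3, -1, 4, 0, 0
d²: 9, 1, 16, 0, 0; Σd² = 26
ρ = 1 − 6·26/(5·24) = 1 − 156/120 = -0.300

-0.300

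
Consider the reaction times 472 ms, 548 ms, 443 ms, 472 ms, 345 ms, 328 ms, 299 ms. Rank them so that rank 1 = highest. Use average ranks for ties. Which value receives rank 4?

Sorted (descending): 548, 472, 472, 443, 345, 328, 299
The 2 values of 472 occupy positions 2–3 → average rank (2+3)/2 = 2.5.
Rank 4 → value 443.

443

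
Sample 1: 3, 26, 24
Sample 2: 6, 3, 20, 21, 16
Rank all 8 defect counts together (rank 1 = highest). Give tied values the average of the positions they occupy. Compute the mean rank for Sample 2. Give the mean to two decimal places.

Sorted (descending): 26, 24, 21, 20, 16, 6, 3, 3
The 2 values of 3 occupy positions 7–8 → average rank (7+8)/2 = 7.5.
Sample 2 values → pooled ranks: 6→6, 3→7.5, 20→4, 21→3, 16→5
Mean rank = (6 + 7.5 + 4 + 3 + 5) / 5 = 5.10

5.10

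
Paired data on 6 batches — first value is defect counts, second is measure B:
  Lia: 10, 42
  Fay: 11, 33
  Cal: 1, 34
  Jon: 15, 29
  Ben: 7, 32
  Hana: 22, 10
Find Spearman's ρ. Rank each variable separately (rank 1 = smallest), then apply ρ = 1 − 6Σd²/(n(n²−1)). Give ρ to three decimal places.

Ranks of variable 1: 3, 4, 1, 5, 2, 6
Ranks of variable 2: 6, 4, 5, 2, 3, 1
d = r₁ − r₂: -3, 0, -4, 3, -1, 5
d²: 9, 0, 16, 9, 1, 25; Σd² = 60
ρ = 1 − 6·60/(6·35) = 1 − 360/210 = -0.714

-0.714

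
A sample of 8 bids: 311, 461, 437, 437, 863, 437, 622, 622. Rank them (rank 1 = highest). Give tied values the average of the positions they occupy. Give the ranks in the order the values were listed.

Sorted (descending): 863, 622, 622, 461, 437, 437, 437, 311
The 2 values of 622 occupy positions 2–3 → average rank (2+3)/2 = 2.5.
The 3 values of 437 occupy positions 5–7 → average rank 6.

8, 4, 6, 6, 1, 6, 2.5, 2.5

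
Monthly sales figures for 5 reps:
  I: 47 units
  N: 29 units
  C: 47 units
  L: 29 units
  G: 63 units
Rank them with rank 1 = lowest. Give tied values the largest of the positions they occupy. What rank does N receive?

Sorted (ascending): 29, 29, 47, 47, 63
The 2 values of 29 occupy positions 1–2 → each gets rank 2.
The 2 values of 47 occupy positions 3–4 → each gets rank 4.
N has value 29 units → rank 2.

2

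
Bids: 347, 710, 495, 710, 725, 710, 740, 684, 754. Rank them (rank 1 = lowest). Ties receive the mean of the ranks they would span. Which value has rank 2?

495

Sorted (ascending): 347, 495, 684, 710, 710, 710, 725, 740, 754
The 3 values of 710 occupy positions 4–6 → average rank 5.
Rank 2 → value 495.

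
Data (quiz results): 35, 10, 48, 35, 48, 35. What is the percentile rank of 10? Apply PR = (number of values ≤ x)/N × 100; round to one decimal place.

N = 6.
Strictly below 10: 0. Equal to 10: 1.
PR = 1/6 × 100 = 16.7

16.7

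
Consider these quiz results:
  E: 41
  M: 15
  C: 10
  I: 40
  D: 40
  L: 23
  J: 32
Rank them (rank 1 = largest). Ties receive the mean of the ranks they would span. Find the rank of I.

2.5

Sorted (descending): 41, 40, 40, 32, 23, 15, 10
The 2 values of 40 occupy positions 2–3 → average rank (2+3)/2 = 2.5.
I has value 40 → rank 2.5.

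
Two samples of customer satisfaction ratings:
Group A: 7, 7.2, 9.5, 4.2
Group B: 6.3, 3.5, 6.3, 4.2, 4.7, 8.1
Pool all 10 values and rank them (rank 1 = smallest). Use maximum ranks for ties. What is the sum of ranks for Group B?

29

Sorted (ascending): 3.5, 4.2, 4.2, 4.7, 6.3, 6.3, 7, 7.2, 8.1, 9.5
The 2 values of 4.2 occupy positions 2–3 → each gets rank 3.
The 2 values of 6.3 occupy positions 5–6 → each gets rank 6.
Group B values → pooled ranks: 6.3→6, 3.5→1, 6.3→6, 4.2→3, 4.7→4, 8.1→9
Rank sum = 6 + 1 + 6 + 3 + 4 + 9 = 29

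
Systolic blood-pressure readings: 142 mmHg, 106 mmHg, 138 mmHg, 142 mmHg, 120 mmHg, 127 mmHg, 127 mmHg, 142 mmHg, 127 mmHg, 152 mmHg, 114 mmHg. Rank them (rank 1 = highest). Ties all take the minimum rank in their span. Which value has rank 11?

106

Sorted (descending): 152, 142, 142, 142, 138, 127, 127, 127, 120, 114, 106
The 3 values of 142 occupy positions 2–4 → each gets rank 2.
The 3 values of 127 occupy positions 6–8 → each gets rank 6.
Rank 11 → value 106.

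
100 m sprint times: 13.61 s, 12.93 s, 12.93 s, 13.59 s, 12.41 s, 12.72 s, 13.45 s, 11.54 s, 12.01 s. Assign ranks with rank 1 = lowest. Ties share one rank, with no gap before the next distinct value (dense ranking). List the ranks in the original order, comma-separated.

Sorted (ascending): 11.54, 12.01, 12.41, 12.72, 12.93, 12.93, 13.45, 13.59, 13.61
The 2 values of 12.93 share dense rank 5.
Remaining distinct values take the next consecutive integers.

8, 5, 5, 7, 3, 4, 6, 1, 2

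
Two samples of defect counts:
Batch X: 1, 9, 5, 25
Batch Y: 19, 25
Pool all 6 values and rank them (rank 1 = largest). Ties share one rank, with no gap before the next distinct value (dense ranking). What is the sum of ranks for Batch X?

13

Sorted (descending): 25, 25, 19, 9, 5, 1
The 2 values of 25 share dense rank 1.
Remaining distinct values take the next consecutive integers.
Batch X values → pooled ranks: 1→5, 9→3, 5→4, 25→1
Rank sum = 5 + 3 + 4 + 1 = 13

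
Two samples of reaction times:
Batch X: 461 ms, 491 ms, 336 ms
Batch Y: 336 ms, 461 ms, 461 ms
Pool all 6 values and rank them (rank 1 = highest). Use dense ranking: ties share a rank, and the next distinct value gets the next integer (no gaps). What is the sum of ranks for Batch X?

Sorted (descending): 491, 461, 461, 461, 336, 336
The 3 values of 461 share dense rank 2.
The 2 values of 336 share dense rank 3.
Remaining distinct values take the next consecutive integers.
Batch X values → pooled ranks: 461→2, 491→1, 336→3
Rank sum = 2 + 1 + 3 = 6

6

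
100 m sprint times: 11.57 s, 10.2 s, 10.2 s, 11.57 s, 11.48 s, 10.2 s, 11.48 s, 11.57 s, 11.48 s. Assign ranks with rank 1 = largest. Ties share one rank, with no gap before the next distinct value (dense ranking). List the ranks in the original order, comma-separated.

1, 3, 3, 1, 2, 3, 2, 1, 2

Sorted (descending): 11.57, 11.57, 11.57, 11.48, 11.48, 11.48, 10.2, 10.2, 10.2
The 3 values of 11.57 share dense rank 1.
The 3 values of 11.48 share dense rank 2.
The 3 values of 10.2 share dense rank 3.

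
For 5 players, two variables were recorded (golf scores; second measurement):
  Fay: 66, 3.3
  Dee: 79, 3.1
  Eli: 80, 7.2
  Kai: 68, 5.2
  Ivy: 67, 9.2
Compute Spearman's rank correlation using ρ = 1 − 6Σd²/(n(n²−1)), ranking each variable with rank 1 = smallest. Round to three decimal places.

0.000

Ranks of variable 1: 1, 4, 5, 3, 2
Ranks of variable 2: 2, 1, 4, 3, 5
d = r₁ − r₂: -1, 3, 1, 0, -3
d²: 1, 9, 1, 0, 9; Σd² = 20
ρ = 1 − 6·20/(5·24) = 1 − 120/120 = 0.000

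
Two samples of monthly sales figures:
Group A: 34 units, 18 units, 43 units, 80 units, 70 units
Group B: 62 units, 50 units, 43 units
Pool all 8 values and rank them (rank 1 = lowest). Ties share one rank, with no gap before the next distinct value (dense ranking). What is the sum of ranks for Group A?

19

Sorted (ascending): 18, 34, 43, 43, 50, 62, 70, 80
The 2 values of 43 share dense rank 3.
Remaining distinct values take the next consecutive integers.
Group A values → pooled ranks: 34→2, 18→1, 43→3, 80→7, 70→6
Rank sum = 2 + 1 + 3 + 7 + 6 = 19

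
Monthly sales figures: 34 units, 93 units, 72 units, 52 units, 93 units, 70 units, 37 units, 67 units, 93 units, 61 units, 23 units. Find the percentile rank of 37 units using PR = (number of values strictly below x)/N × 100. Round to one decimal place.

N = 11.
Strictly below 37: 2. Equal to 37: 1.
PR = 2/11 × 100 = 18.2

18.2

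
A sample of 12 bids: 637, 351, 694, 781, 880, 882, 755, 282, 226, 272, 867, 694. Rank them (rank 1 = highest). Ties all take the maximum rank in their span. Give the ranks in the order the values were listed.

Sorted (descending): 882, 880, 867, 781, 755, 694, 694, 637, 351, 282, 272, 226
The 2 values of 694 occupy positions 6–7 → each gets rank 7.

8, 9, 7, 4, 2, 1, 5, 10, 12, 11, 3, 7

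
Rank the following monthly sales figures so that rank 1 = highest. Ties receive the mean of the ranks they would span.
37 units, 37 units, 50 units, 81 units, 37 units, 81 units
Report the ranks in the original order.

5, 5, 3, 1.5, 5, 1.5

Sorted (descending): 81, 81, 50, 37, 37, 37
The 2 values of 81 occupy positions 1–2 → average rank (1+2)/2 = 1.5.
The 3 values of 37 occupy positions 4–6 → average rank 5.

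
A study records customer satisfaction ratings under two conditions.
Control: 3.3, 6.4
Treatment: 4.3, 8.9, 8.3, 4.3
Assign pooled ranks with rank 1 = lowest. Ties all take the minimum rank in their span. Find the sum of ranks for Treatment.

Sorted (ascending): 3.3, 4.3, 4.3, 6.4, 8.3, 8.9
The 2 values of 4.3 occupy positions 2–3 → each gets rank 2.
Treatment values → pooled ranks: 4.3→2, 8.9→6, 8.3→5, 4.3→2
Rank sum = 2 + 6 + 5 + 2 = 15

15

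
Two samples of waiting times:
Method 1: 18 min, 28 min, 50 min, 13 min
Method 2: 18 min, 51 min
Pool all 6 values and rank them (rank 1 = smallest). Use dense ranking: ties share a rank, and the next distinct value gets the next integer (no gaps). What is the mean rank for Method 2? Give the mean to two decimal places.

3.50

Sorted (ascending): 13, 18, 18, 28, 50, 51
The 2 values of 18 share dense rank 2.
Remaining distinct values take the next consecutive integers.
Method 2 values → pooled ranks: 18→2, 51→5
Mean rank = (2 + 5) / 2 = 3.50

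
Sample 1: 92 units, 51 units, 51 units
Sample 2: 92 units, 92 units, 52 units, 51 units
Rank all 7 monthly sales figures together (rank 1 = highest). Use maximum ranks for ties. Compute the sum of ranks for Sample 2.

Sorted (descending): 92, 92, 92, 52, 51, 51, 51
The 3 values of 92 occupy positions 1–3 → each gets rank 3.
The 3 values of 51 occupy positions 5–7 → each gets rank 7.
Sample 2 values → pooled ranks: 92→3, 92→3, 52→4, 51→7
Rank sum = 3 + 3 + 4 + 7 = 17

17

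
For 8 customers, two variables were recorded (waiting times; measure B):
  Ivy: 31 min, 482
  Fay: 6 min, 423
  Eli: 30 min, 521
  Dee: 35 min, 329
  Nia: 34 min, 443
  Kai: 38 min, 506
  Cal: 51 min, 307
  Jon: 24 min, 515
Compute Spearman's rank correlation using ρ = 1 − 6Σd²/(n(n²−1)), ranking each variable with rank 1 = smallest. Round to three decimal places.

Ranks of variable 1: 4, 1, 3, 6, 5, 7, 8, 2
Ranks of variable 2: 5, 3, 8, 2, 4, 6, 1, 7
d = r₁ − r₂: -1, -2, -5, 4, 1, 1, 7, -5
d²: 1, 4, 25, 16, 1, 1, 49, 25; Σd² = 122
ρ = 1 − 6·122/(8·63) = 1 − 732/504 = -0.452

-0.452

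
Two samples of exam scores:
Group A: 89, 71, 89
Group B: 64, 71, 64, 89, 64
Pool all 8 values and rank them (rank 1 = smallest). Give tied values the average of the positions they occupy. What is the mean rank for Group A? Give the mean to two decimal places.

Sorted (ascending): 64, 64, 64, 71, 71, 89, 89, 89
The 3 values of 64 occupy positions 1–3 → average rank 2.
The 2 values of 71 occupy positions 4–5 → average rank (4+5)/2 = 4.5.
The 3 values of 89 occupy positions 6–8 → average rank 7.
Group A values → pooled ranks: 89→7, 71→4.5, 89→7
Mean rank = (7 + 4.5 + 7) / 3 = 6.17

6.17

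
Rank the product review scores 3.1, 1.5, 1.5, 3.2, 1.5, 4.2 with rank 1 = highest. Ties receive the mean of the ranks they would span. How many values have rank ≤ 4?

Sorted (descending): 4.2, 3.2, 3.1, 1.5, 1.5, 1.5
The 3 values of 1.5 occupy positions 4–6 → average rank 5.
Ranks ≤ 4: {1, 2, 3} → 3 values.

3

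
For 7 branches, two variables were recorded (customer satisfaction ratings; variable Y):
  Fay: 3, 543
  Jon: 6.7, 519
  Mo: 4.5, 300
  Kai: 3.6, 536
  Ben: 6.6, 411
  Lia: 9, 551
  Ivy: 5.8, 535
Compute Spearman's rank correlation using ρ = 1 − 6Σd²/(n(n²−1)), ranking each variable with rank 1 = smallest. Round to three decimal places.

0.000

Ranks of variable 1: 1, 6, 3, 2, 5, 7, 4
Ranks of variable 2: 6, 3, 1, 5, 2, 7, 4
d = r₁ − r₂: -5, 3, 2, -3, 3, 0, 0
d²: 25, 9, 4, 9, 9, 0, 0; Σd² = 56
ρ = 1 − 6·56/(7·48) = 1 − 336/336 = 0.000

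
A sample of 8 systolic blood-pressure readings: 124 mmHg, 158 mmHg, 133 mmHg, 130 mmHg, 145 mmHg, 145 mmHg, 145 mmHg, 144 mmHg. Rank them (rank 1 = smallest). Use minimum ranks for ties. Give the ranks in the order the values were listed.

1, 8, 3, 2, 5, 5, 5, 4

Sorted (ascending): 124, 130, 133, 144, 145, 145, 145, 158
The 3 values of 145 occupy positions 5–7 → each gets rank 5.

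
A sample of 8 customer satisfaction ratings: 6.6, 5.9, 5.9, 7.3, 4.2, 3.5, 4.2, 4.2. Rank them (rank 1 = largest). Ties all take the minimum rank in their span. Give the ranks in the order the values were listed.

2, 3, 3, 1, 5, 8, 5, 5

Sorted (descending): 7.3, 6.6, 5.9, 5.9, 4.2, 4.2, 4.2, 3.5
The 2 values of 5.9 occupy positions 3–4 → each gets rank 3.
The 3 values of 4.2 occupy positions 5–7 → each gets rank 5.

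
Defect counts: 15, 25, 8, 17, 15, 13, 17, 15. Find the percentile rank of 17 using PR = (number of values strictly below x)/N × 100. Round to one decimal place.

62.5

N = 8.
Strictly below 17: 5. Equal to 17: 2.
PR = 5/8 × 100 = 62.5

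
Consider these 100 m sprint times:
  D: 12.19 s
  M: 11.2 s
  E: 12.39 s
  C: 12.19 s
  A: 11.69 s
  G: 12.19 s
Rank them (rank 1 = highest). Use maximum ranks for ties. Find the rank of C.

4

Sorted (descending): 12.39, 12.19, 12.19, 12.19, 11.69, 11.2
The 3 values of 12.19 occupy positions 2–4 → each gets rank 4.
C has value 12.19 s → rank 4.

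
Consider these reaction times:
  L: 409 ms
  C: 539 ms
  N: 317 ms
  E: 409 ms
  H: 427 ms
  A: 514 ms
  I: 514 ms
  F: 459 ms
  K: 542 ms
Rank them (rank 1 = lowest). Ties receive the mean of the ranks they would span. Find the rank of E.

Sorted (ascending): 317, 409, 409, 427, 459, 514, 514, 539, 542
The 2 values of 409 occupy positions 2–3 → average rank (2+3)/2 = 2.5.
The 2 values of 514 occupy positions 6–7 → average rank (6+7)/2 = 6.5.
E has value 409 ms → rank 2.5.

2.5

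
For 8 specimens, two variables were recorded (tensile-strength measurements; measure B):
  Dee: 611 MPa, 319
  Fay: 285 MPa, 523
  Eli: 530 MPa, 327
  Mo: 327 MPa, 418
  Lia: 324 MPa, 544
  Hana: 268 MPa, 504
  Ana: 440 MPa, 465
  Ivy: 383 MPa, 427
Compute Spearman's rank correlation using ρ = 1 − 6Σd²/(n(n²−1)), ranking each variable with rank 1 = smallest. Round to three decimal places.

Ranks of variable 1: 8, 2, 7, 4, 3, 1, 6, 5
Ranks of variable 2: 1, 7, 2, 3, 8, 6, 5, 4
d = r₁ − r₂: 7, -5, 5, 1, -5, -5, 1, 1
d²: 49, 25, 25, 1, 25, 25, 1, 1; Σd² = 152
ρ = 1 − 6·152/(8·63) = 1 − 912/504 = -0.810

-0.810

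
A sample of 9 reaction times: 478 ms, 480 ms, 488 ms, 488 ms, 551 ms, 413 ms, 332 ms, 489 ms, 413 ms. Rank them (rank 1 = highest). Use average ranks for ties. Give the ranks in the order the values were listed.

6, 5, 3.5, 3.5, 1, 7.5, 9, 2, 7.5

Sorted (descending): 551, 489, 488, 488, 480, 478, 413, 413, 332
The 2 values of 488 occupy positions 3–4 → average rank (3+4)/2 = 3.5.
The 2 values of 413 occupy positions 7–8 → average rank (7+8)/2 = 7.5.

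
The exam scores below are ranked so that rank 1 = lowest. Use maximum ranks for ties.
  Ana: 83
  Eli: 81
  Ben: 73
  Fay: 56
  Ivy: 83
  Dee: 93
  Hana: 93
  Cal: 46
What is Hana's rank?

Sorted (ascending): 46, 56, 73, 81, 83, 83, 93, 93
The 2 values of 83 occupy positions 5–6 → each gets rank 6.
The 2 values of 93 occupy positions 7–8 → each gets rank 8.
Hana has value 93 → rank 8.

8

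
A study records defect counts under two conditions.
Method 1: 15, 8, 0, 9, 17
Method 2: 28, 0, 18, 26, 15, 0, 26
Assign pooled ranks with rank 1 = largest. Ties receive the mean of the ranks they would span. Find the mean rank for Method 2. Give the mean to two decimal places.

Sorted (descending): 28, 26, 26, 18, 17, 15, 15, 9, 8, 0, 0, 0
The 2 values of 26 occupy positions 2–3 → average rank (2+3)/2 = 2.5.
The 2 values of 15 occupy positions 6–7 → average rank (6+7)/2 = 6.5.
The 3 values of 0 occupy positions 10–12 → average rank 11.
Method 2 values → pooled ranks: 28→1, 0→11, 18→4, 26→2.5, 15→6.5, 0→11, 26→2.5
Mean rank = (1 + 11 + 4 + 2.5 + 6.5 + 11 + 2.5) / 7 = 5.50

5.50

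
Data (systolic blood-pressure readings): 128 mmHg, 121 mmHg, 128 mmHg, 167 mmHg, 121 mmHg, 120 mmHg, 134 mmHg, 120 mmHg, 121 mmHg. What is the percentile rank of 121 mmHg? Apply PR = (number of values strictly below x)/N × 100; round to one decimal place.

22.2

N = 9.
Strictly below 121: 2. Equal to 121: 3.
PR = 2/9 × 100 = 22.2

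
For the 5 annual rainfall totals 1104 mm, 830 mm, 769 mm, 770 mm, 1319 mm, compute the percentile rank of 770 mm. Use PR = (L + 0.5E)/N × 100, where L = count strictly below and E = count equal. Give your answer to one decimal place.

N = 5.
Strictly below 770: 1. Equal to 770: 1.
PR = (1 + 0.5·1)/5 × 100 = 30.0

30.0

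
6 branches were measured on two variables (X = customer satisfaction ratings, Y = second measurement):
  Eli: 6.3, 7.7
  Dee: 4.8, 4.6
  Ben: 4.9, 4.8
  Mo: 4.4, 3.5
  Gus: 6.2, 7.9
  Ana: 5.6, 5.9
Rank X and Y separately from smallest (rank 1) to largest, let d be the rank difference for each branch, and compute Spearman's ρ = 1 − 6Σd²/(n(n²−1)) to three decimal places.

0.943

Ranks of variable 1: 6, 2, 3, 1, 5, 4
Ranks of variable 2: 5, 2, 3, 1, 6, 4
d = r₁ − r₂: 1, 0, 0, 0, -1, 0
d²: 1, 0, 0, 0, 1, 0; Σd² = 2
ρ = 1 − 6·2/(6·35) = 1 − 12/210 = 0.943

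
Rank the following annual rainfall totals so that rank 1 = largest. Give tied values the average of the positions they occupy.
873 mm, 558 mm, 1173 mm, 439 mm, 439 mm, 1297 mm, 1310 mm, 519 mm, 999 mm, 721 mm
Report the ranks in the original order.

5, 7, 3, 9.5, 9.5, 2, 1, 8, 4, 6

Sorted (descending): 1310, 1297, 1173, 999, 873, 721, 558, 519, 439, 439
The 2 values of 439 occupy positions 9–10 → average rank (9+10)/2 = 9.5.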